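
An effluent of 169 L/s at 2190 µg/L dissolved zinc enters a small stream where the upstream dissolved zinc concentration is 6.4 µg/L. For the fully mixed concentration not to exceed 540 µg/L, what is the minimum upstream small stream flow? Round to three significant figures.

523 L/s

Set C_mix = 540: (Q·6.400 + 169.0·2190) / (Q + 169.0) = 540
→ Q = 169.0·(2190 − 540)/(540 − 6.400) = 522.6 L/s.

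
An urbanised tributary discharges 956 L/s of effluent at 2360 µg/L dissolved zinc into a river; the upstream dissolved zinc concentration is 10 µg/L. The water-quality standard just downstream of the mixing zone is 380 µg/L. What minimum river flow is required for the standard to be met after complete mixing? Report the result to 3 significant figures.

Set C_mix = 380: (Q·10.00 + 956.0·2360) / (Q + 956.0) = 380
→ Q = 956.0·(2360 − 380)/(380 − 10.00) = 5116 L/s.

5120 L/s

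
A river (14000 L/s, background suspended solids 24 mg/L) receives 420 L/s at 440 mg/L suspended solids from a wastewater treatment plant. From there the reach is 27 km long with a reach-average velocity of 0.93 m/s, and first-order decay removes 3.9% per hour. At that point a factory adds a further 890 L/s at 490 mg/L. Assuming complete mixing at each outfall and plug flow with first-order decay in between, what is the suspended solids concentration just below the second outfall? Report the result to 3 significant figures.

After mixing, C = (14000·24.00 + 420.0·440.0) / 14420 = 520800/14420 = 36.12 mg/L; combined flow 14420 L/s.
Travel time t = 27·1000 / 0.93 = 29030 s = 8.065 h.
3.9%/h lost → k = −ln(1 − 0.039) = 0.03978 h⁻¹.
After decay, C = 36.12 × e^(−kt) = 36.12 × 0.7256 = 26.20 mg/L.
Second outfall: C = (14420·26.20 + 890.0·490.0)/15310 = 53.17 mg/L.

53.2 mg/L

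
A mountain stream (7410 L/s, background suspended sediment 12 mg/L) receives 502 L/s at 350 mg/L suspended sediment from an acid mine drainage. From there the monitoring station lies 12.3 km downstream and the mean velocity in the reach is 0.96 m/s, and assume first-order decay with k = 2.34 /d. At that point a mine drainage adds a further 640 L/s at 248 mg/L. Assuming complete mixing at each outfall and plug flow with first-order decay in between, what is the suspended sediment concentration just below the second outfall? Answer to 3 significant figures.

Flow-weighted average: C = (7410·12.00 + 502.0·350.0) / 7912 = 264600/7912 = 33.45 mg/L; combined flow 7912 L/s.
Travel time t = 12.3·1000 / 0.96 = 12810 s = 3.559 h.
First-order decay: C = 33.45·exp(−k·t) = 33.45·0.7068 = 23.64 mg/L.
At the second outfall, C = (7912·23.64 + 640.0·248.0) / (7912 + 640.0) = 40.43 mg/L.

40.4 mg/L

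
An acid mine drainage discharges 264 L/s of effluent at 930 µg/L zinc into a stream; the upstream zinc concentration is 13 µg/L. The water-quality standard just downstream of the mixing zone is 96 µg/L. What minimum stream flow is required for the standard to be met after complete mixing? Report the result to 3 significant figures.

Set C_mix = 96: (Q·13.00 + 264.0·930.0) / (Q + 264.0) = 96
→ Q = 264.0·(930.0 − 96)/(96 − 13.00) = 2653 L/s.

2650 L/s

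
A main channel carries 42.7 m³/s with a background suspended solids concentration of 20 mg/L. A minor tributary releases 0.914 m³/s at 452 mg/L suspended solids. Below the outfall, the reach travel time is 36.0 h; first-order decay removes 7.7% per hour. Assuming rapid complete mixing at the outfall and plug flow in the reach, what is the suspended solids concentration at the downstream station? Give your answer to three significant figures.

1.62 mg/L

Mixed concentration C = ΣQC/ΣQ = (42.70·20.00 + 0.9140·452.0) / 43.61 = 1267/43.61 = 29.05 mg/L.
7.7%/h lost → k = −ln(1 − 0.077) = 0.08013 h⁻¹.
Applying C = C₀e^(−kt): 29.05 × 0.05588 = 1.624 mg/L.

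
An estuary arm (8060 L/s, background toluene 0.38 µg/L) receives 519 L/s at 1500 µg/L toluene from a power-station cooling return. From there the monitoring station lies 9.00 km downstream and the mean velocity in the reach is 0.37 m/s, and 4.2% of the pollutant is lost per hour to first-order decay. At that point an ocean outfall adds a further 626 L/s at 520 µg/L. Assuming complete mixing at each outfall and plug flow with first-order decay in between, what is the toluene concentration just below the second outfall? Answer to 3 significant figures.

98.9 µg/L

Mass balance: C = (8060·0.3800 + 519.0·1500) / 8579 = 781600/8579 = 91.10 µg/L; combined flow 8579 L/s.
Travel time t = 9.00·1000 / 0.37 = 24320 s = 6.757 h.
4.2%/h lost → k = −ln(1 − 0.042) = 0.04291 h⁻¹.
First-order decay: C = 91.10·exp(−k·t) = 91.10·0.7483 = 68.17 µg/L.
Second outfall: C = (8579·68.17 + 626.0·520.0)/9205 = 98.90 µg/L.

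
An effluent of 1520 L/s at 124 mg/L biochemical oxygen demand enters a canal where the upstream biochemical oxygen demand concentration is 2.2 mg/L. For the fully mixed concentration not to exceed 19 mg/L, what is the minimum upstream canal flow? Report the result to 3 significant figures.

9500 L/s

Set C_mix = 19: (Q·2.200 + 1520·124.0) / (Q + 1520) = 19
→ Q = 1520·(124.0 − 19)/(19 − 2.200) = 9500 L/s.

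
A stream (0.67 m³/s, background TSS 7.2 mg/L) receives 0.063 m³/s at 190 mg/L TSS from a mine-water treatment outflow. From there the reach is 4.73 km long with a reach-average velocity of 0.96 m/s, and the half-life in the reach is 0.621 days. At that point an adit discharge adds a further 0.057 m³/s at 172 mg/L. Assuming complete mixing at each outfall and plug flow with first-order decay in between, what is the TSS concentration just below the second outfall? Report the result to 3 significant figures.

Conservation of mass: C = (0.6700·7.200 + 0.06300·190.0) / 0.7330 = 16.79/0.7330 = 22.91 mg/L; combined flow 0.7330 m³/s.
Travel time t = 4.73·1000 / 0.96 = 4927 s = 1.369 h.
Half-life 0.621 d → k = ln 2 / 0.621 = 1.116 d⁻¹.
After decay, C = 22.91 × e^(−kt) = 22.91 × 0.9383 = 21.50 mg/L.
At the second outfall, C = (0.7330·21.50 + 0.05700·172.0) / (0.7330 + 0.05700) = 32.36 mg/L.

32.4 mg/L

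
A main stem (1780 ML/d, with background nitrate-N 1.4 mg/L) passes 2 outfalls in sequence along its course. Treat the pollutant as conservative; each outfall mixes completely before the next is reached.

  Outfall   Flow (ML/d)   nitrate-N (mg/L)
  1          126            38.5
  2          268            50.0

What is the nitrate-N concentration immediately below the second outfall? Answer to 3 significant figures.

Outfall 1: combined Q = 1906 ML/d; C = (1780·1.400 + 126.0·38.50)/1906 = 3.853 mg/L.
Outfall 2: combined Q = 2174 ML/d; C = (1906·3.853 + 268.0·50.00)/2174 = 9.541 mg/L.

9.54 mg/L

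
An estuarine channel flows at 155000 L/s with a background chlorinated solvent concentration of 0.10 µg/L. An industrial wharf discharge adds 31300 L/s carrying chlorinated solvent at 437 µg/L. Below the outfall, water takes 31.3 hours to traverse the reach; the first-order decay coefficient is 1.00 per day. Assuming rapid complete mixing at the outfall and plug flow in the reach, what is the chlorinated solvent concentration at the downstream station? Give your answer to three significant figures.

Flow-weighted average: C = (155000·0.1000 + 31300·437.0) / 186300 = 13690000/186300 = 73.50 µg/L.
Decay over the reach: 73.50·exp(−kt) = 73.50·0.2714 = 19.95 µg/L.

19.9 µg/L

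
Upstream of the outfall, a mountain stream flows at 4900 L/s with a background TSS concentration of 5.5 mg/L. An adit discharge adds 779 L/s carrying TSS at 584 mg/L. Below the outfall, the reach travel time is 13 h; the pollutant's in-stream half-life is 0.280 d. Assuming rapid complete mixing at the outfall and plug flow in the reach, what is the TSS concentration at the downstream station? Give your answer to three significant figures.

22.2 mg/L

Flow-weighted average: C = (4900·5.500 + 779.0·584.0) / 5679 = 481900/5679 = 84.85 mg/L.
Half-life 0.280 d → k = ln 2 / 0.280 = 2.476 d⁻¹.
After decay, C = 84.85 × e^(−kt) = 84.85 × 0.2616 = 22.20 mg/L.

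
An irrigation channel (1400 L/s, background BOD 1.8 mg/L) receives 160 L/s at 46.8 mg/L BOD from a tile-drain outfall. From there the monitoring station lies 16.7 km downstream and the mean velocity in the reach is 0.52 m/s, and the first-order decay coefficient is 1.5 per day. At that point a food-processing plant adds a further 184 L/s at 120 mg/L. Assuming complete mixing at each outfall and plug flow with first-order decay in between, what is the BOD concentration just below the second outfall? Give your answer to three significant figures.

Mixed concentration C = ΣQC/ΣQ = (1400·1.800 + 160.0·46.80) / 1560 = 10010/1560 = 6.415 mg/L; combined flow 1560 L/s.
Travel time t = 16.7·1000 / 0.52 = 32120 s = 8.921 h.
After decay, C = 6.415 × e^(−kt) = 6.415 × 0.5726 = 3.673 mg/L.
Second outfall: C = (1560·3.673 + 184.0·120.0)/1744 = 15.95 mg/L.

15.9 mg/L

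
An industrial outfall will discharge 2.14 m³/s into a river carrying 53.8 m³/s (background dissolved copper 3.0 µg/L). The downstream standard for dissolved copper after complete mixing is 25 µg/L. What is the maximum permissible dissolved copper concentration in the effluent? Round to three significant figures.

At the limit, (Qr·Cr + Qe·Cₑ)/(Qr + Qe) = 25:
Cₑ = (55.94·25 − 53.80·3.000) / 2.140 = 578.1 µg/L.

578 µg/L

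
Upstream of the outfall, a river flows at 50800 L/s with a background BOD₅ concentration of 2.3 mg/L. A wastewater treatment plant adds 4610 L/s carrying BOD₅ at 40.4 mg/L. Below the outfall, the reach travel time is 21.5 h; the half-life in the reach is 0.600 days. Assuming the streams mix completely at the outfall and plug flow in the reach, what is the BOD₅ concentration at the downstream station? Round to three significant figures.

Conservation of mass: C = (50800·2.300 + 4610·40.40) / 55410 = 303100/55410 = 5.470 mg/L.
Half-life 0.600 d → k = ln 2 / 0.600 = 1.155 d⁻¹.
Decay over the reach: 5.470·exp(−kt) = 5.470·0.3553 = 1.943 mg/L.

1.94 mg/L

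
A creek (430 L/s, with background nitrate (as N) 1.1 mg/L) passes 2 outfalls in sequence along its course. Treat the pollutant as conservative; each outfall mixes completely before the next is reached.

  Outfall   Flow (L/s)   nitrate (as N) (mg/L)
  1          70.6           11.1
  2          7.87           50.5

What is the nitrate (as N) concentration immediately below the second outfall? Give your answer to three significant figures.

3.25 mg/L

Outfall 1: combined Q = 500.6 L/s; C = (430.0·1.100 + 70.60·11.10)/500.6 = 2.510 mg/L.
Outfall 2: combined Q = 508.5 L/s; C = (500.6·2.510 + 7.870·50.50)/508.5 = 3.253 mg/L.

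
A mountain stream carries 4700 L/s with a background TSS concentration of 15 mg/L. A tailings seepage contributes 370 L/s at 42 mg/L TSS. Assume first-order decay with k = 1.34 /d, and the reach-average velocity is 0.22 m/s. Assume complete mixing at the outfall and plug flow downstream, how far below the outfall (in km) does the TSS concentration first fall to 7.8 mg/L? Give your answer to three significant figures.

After mixing, C = (4700·15.00 + 370.0·42.00) / 5070 = 86040/5070 = 16.97 mg/L.
Set 16.97·exp(−k·t) = 7.8 → t = ln(16.97/7.8)/k = 50120 s = 13.92 h.
Distance = v·t = 0.22·50120 = 11030 m = 11.03 km.

11.0 km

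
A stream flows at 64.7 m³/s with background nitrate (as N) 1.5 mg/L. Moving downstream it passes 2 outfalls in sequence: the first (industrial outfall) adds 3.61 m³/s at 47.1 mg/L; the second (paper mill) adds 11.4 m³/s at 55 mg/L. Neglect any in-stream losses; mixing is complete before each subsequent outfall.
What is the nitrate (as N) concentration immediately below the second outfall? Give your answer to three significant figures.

Below outfall 1: Q → 68.31 m³/s, C = (64.70·1.500 + 3.610·47.10)/68.31 = 3.910 mg/L.
Below outfall 2: Q → 79.71 m³/s, C = (68.31·3.910 + 11.40·55.00)/79.71 = 11.22 mg/L.

11.2 mg/L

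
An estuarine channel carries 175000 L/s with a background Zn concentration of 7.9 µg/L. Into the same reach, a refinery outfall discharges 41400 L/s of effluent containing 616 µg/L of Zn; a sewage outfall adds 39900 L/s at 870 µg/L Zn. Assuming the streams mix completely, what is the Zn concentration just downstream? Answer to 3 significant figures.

Flow-weighted average: C = (175000·7.900 + 41400·616.0 + 39900·870.0) / 256300 = 61600000/256300 = 240.3 µg/L.

240 µg/L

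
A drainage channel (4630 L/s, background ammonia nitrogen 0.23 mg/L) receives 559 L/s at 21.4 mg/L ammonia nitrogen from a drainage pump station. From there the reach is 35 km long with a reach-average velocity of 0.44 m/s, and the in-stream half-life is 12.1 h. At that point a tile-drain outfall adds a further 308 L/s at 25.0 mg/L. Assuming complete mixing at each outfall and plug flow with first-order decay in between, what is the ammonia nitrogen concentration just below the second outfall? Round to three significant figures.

Conservation of mass: C = (4630·0.2300 + 559.0·21.40) / 5189 = 13030/5189 = 2.511 mg/L; combined flow 5189 L/s.
Travel time t = 35·1000 / 0.44 = 79550 s = 22.10 h.
Half-life 12.1 h → k = ln 2 / 12.1 = 0.05728 h⁻¹ = 1.375 d⁻¹.
First-order decay: C = 2.511·exp(−k·t) = 2.511·0.2820 = 0.7080 mg/L.
At the second outfall, C = (5189·0.7080 + 308.0·25.00) / (5189 + 308.0) = 2.069 mg/L.

2.07 mg/L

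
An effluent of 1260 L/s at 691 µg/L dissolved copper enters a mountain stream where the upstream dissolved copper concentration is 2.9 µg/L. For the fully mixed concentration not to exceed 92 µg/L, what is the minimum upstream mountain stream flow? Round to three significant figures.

Set C_mix = 92: (Q·2.900 + 1260·691.0) / (Q + 1260) = 92
→ Q = 1260·(691.0 − 92)/(92 − 2.900) = 8471 L/s.

8470 L/s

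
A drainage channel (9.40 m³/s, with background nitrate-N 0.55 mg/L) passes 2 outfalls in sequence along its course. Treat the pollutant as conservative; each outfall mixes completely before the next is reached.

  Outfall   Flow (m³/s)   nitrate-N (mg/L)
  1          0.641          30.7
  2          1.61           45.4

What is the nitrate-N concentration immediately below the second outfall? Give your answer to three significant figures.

8.41 mg/L

Outfall 1: combined Q = 10.04 m³/s; C = (9.400·0.5500 + 0.6410·30.70)/10.04 = 2.475 mg/L.
Outfall 2: combined Q = 11.65 m³/s; C = (10.04·2.475 + 1.610·45.40)/11.65 = 8.406 mg/L.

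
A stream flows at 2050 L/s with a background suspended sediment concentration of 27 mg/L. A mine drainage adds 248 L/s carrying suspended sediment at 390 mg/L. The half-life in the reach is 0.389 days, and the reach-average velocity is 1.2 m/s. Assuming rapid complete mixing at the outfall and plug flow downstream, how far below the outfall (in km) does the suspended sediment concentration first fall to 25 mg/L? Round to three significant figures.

After mixing, C = (2050·27.00 + 248.0·390.0) / 2298 = 152100/2298 = 66.17 mg/L.
Half-life 0.389 d → k = ln 2 / 0.389 = 1.782 d⁻¹.
Set 66.17·exp(−k·t) = 25 → t = ln(66.17/25)/k = 47200 s = 13.11 h.
Distance = v·t = 1.2·47200 = 56640 m = 56.64 km.

56.6 km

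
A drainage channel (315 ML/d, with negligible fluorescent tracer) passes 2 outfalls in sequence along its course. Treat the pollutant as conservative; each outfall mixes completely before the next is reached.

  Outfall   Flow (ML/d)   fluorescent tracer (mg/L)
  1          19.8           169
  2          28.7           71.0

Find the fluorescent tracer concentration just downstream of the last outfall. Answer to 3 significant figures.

After outfall 1: Q = 315.0 + 19.80 = 334.8 ML/d; C = (315.0·0 + 19.80·169.0)/334.8 = 9.995 mg/L.
After outfall 2: Q = 334.8 + 28.70 = 363.5 ML/d; C = (334.8·9.995 + 28.70·71.00)/363.5 = 14.81 mg/L.

14.8 mg/L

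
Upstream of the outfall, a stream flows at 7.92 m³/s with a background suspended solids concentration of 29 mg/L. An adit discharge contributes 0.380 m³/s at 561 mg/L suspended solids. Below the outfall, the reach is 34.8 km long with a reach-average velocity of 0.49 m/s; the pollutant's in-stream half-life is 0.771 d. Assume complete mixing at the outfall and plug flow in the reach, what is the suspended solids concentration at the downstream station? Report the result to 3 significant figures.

25.5 mg/L

Conservation of mass: C = (7.920·29.00 + 0.3800·561.0) / 8.300 = 442.9/8.300 = 53.36 mg/L.
Travel time t = 34.8·1000 / 0.49 = 71020 s = 19.73 h.
Half-life 0.771 d → k = ln 2 / 0.771 = 0.8990 d⁻¹.
After decay, C = 53.36 × e^(−kt) = 53.36 × 0.4776 = 25.48 mg/L.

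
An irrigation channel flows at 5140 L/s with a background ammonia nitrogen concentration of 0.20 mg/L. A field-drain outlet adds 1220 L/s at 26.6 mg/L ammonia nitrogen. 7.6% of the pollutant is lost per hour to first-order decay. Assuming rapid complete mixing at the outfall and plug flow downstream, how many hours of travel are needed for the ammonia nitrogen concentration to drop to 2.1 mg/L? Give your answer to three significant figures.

11.6 h

Mixed concentration C = ΣQC/ΣQ = (5140·0.2000 + 1220·26.60) / 6360 = 33480/6360 = 5.264 mg/L.
7.6%/h lost → k = −ln(1 − 0.076) = 0.07904 h⁻¹.
5.264·exp(−k·t) = 2.1 → t = ln(5.264/2.1)/k = 41850 s = 11.63 h.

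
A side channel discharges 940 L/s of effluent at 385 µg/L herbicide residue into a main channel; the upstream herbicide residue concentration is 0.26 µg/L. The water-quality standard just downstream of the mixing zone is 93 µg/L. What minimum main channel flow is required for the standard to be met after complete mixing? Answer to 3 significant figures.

2960 L/s

Set C_mix = 93: (Q·0.2600 + 940.0·385.0) / (Q + 940.0) = 93
→ Q = 940.0·(385.0 − 93)/(93 − 0.2600) = 2960 L/s.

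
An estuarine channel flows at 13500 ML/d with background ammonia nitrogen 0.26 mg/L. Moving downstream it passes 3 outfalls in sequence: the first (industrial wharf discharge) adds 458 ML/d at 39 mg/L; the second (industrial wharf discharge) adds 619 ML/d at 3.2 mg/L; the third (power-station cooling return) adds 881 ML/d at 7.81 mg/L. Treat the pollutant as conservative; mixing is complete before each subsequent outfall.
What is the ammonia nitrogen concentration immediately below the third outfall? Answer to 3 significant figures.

Outfall 1: combined Q = 13960 ML/d; C = (13500·0.2600 + 458.0·39.00)/13960 = 1.531 mg/L.
Outfall 2: combined Q = 14580 ML/d; C = (13960·1.531 + 619.0·3.200)/14580 = 1.602 mg/L.
Outfall 3: combined Q = 15460 ML/d; C = (14580·1.602 + 881.0·7.810)/15460 = 1.956 mg/L.

1.96 mg/L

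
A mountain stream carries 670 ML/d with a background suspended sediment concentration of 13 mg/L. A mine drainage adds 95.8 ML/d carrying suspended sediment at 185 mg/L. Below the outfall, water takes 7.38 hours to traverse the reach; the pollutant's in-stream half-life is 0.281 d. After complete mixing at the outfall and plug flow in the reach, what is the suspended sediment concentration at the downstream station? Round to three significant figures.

Mass balance: C = (670.0·13.00 + 95.80·185.0) / 765.8 = 26430/765.8 = 34.52 mg/L.
Half-life 0.281 d → k = ln 2 / 0.281 = 2.467 d⁻¹.
Decay over the reach: 34.52·exp(−kt) = 34.52·0.4684 = 16.17 mg/L.

16.2 mg/L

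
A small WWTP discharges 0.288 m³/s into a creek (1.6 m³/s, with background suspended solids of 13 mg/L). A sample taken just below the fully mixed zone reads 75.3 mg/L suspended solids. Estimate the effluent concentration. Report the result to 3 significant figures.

421 mg/L

Mass balance: 1.600·13.00 + 0.2880·Cₑ = 1.888·75.30
→ Cₑ = (1.888·75.30 − 1.600·13.00) / 0.2880 = 421.4 mg/L.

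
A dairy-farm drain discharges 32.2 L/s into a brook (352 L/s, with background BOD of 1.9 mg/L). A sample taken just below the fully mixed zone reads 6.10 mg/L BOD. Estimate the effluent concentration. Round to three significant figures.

52.0 mg/L

Mass balance: 352.0·1.900 + 32.20·Cₑ = 384.2·6.100
→ Cₑ = (384.2·6.100 − 352.0·1.900) / 32.20 = 52.01 mg/L.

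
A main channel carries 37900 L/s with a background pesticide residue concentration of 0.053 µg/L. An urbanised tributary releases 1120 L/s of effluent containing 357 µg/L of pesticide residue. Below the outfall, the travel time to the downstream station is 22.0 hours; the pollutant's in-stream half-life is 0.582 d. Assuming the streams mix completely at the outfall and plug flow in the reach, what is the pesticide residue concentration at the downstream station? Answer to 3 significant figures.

3.46 µg/L

Mixed concentration C = ΣQC/ΣQ = (37900·0.05300 + 1120·357.0) / 39020 = 401800/39020 = 10.30 µg/L.
Half-life 0.582 d → k = ln 2 / 0.582 = 1.191 d⁻¹.
After decay, C = 10.30 × e^(−kt) = 10.30 × 0.3356 = 3.457 µg/L.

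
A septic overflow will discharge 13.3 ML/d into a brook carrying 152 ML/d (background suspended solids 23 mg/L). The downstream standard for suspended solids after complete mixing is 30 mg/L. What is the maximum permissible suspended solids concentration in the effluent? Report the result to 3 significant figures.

At the limit, (Qr·Cr + Qe·Cₑ)/(Qr + Qe) = 30:
Cₑ = (165.3·30 − 152.0·23.00) / 13.30 = 110.0 mg/L.

110 mg/L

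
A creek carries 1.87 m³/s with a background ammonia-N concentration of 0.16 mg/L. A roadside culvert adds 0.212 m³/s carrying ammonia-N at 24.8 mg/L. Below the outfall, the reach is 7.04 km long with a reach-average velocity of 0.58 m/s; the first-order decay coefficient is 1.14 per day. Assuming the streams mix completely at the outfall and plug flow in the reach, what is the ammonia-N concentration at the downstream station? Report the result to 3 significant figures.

2.27 mg/L

Mass balance: C = (1.870·0.1600 + 0.2120·24.80) / 2.082 = 5.557/2.082 = 2.669 mg/L.
Travel time t = 7.04·1000 / 0.58 = 12140 s = 3.372 h.
Decay over the reach: 2.669·exp(−kt) = 2.669·0.8520 = 2.274 mg/L.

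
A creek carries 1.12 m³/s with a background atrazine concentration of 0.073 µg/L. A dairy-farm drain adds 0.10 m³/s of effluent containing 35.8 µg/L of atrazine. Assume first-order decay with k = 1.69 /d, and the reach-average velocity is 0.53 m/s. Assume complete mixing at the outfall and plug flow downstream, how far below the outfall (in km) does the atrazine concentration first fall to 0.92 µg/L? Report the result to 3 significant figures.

Conservation of mass: C = (1.120·0.07300 + 0.1000·35.80) / 1.220 = 3.662/1.220 = 3.001 µg/L.
Set 3.001·exp(−k·t) = 0.92 → t = ln(3.001/0.92)/k = 60450 s = 16.79 h.
Distance = v·t = 0.53·60450 = 32040 m = 32.04 km.

32.0 km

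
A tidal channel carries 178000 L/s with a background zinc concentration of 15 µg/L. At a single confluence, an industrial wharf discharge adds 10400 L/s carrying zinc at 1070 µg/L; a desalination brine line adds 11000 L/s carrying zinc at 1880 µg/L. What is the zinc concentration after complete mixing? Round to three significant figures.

173 µg/L

After mixing, C = (178000·15.00 + 10400·1070 + 11000·1880) / 199400 = 34480000/199400 = 172.9 µg/L.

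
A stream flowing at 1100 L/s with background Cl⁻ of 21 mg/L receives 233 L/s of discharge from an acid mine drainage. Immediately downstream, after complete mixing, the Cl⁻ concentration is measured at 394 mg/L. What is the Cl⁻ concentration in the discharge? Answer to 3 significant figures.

2150 mg/L

Mass balance: 1100·21.00 + 233.0·Cₑ = 1333·394.0
→ Cₑ = (1333·394.0 − 1100·21.00) / 233.0 = 2155 mg/L.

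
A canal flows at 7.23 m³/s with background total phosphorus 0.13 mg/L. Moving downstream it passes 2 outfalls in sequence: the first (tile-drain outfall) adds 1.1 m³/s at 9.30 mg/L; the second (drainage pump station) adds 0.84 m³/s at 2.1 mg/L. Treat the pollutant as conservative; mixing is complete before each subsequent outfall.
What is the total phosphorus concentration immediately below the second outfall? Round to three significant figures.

Outfall 1: combined Q = 8.330 m³/s; C = (7.230·0.1300 + 1.100·9.300)/8.330 = 1.341 mg/L.
Outfall 2: combined Q = 9.170 m³/s; C = (8.330·1.341 + 0.8400·2.100)/9.170 = 1.410 mg/L.

1.41 mg/L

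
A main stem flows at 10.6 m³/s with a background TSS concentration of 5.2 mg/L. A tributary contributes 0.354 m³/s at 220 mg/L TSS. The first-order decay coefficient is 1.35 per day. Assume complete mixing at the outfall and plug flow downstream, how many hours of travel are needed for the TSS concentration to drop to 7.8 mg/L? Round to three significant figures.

7.87 h

Flow-weighted average: C = (10.60·5.200 + 0.3540·220.0) / 10.95 = 133.0/10.95 = 12.14 mg/L.
12.14·exp(−k·t) = 7.8 → t = ln(12.14/7.8)/k = 28320 s = 7.867 h.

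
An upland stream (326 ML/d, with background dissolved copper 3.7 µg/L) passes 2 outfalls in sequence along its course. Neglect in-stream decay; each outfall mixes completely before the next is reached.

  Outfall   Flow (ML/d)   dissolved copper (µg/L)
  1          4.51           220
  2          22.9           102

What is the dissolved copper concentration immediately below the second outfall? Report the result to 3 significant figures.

Outfall 1: combined Q = 330.5 ML/d; C = (326.0·3.700 + 4.510·220.0)/330.5 = 6.652 µg/L.
Outfall 2: combined Q = 353.4 ML/d; C = (330.5·6.652 + 22.90·102.0)/353.4 = 12.83 µg/L.

12.8 µg/L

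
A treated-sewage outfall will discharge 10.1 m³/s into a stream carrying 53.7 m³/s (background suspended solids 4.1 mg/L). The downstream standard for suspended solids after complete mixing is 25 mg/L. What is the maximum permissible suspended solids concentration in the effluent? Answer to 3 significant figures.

136 mg/L

At the limit, (Qr·Cr + Qe·Cₑ)/(Qr + Qe) = 25:
Cₑ = (63.80·25 − 53.70·4.100) / 10.10 = 136.1 mg/L.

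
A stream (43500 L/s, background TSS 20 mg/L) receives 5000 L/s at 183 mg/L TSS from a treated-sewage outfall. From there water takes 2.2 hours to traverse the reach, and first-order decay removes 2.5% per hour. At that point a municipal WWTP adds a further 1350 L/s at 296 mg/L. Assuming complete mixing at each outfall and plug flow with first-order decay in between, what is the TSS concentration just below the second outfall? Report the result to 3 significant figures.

After mixing, C = (43500·20.00 + 5000·183.0) / 48500 = 1785000/48500 = 36.80 mg/L; combined flow 48500 L/s.
2.5%/h lost → k = −ln(1 − 0.025) = 0.02532 h⁻¹.
First-order decay: C = 36.80·exp(−k·t) = 36.80·0.9458 = 34.81 mg/L.
Second outfall: C = (48500·34.81 + 1350·296.0)/49850 = 41.88 mg/L.

41.9 mg/L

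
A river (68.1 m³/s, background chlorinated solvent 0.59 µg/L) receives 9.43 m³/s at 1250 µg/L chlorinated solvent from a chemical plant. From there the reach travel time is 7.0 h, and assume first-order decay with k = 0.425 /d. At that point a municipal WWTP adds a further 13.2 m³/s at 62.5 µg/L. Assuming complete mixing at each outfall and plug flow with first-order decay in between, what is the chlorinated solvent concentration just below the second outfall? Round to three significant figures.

After mixing, C = (68.10·0.5900 + 9.430·1250) / 77.53 = 11830/77.53 = 152.6 µg/L; combined flow 77.53 m³/s.
After decay, C = 152.6 × e^(−kt) = 152.6 × 0.8834 = 134.8 µg/L.
Second outfall: C = (77.53·134.8 + 13.20·62.50)/90.73 = 124.3 µg/L.

124 µg/L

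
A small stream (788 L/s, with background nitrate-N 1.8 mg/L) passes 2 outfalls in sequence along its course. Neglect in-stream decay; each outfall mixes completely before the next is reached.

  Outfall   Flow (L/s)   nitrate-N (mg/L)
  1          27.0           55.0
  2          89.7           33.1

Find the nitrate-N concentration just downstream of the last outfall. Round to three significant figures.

6.49 mg/L

Outfall 1: combined Q = 815.0 L/s; C = (788.0·1.800 + 27.00·55.00)/815.0 = 3.562 mg/L.
Outfall 2: combined Q = 904.7 L/s; C = (815.0·3.562 + 89.70·33.10)/904.7 = 6.491 mg/L.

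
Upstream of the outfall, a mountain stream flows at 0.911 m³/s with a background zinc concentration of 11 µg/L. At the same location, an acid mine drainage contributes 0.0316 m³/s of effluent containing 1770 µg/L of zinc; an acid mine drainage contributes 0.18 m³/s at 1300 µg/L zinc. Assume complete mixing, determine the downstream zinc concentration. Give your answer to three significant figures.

267 µg/L

Flow-weighted average: C = (0.9110·11.00 + 0.03160·1770 + 0.1800·1300) / 1.123 = 300.0/1.123 = 267.2 µg/L.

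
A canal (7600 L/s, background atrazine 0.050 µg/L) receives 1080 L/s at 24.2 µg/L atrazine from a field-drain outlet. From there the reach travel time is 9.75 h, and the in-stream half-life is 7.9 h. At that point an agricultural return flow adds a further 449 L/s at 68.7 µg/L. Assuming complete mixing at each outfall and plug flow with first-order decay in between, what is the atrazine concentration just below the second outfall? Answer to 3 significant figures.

Flow-weighted average: C = (7600·0.05000 + 1080·24.20) / 8680 = 26520/8680 = 3.055 µg/L; combined flow 8680 L/s.
Half-life 7.9 h → k = ln 2 / 7.9 = 0.08774 h⁻¹ = 2.106 d⁻¹.
First-order decay: C = 3.055·exp(−k·t) = 3.055·0.4251 = 1.299 µg/L.
At the second outfall, C = (8680·1.299 + 449.0·68.70) / (8680 + 449.0) = 4.614 µg/L.

4.61 µg/L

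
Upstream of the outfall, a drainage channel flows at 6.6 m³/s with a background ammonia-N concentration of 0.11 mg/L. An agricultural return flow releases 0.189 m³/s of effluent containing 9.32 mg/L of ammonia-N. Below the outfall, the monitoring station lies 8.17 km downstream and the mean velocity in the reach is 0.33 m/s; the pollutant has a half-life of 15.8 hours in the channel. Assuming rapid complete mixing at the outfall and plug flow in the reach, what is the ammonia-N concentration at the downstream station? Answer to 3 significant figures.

0.271 mg/L

Mixed concentration C = ΣQC/ΣQ = (6.600·0.1100 + 0.1890·9.320) / 6.789 = 2.487/6.789 = 0.3664 mg/L.
Travel time t = 8.17·1000 / 0.33 = 24760 s = 6.877 h.
Half-life 15.8 h → k = ln 2 / 15.8 = 0.04387 h⁻¹ = 1.053 d⁻¹.
Decay over the reach: 0.3664·exp(−kt) = 0.3664·0.7396 = 0.2710 mg/L.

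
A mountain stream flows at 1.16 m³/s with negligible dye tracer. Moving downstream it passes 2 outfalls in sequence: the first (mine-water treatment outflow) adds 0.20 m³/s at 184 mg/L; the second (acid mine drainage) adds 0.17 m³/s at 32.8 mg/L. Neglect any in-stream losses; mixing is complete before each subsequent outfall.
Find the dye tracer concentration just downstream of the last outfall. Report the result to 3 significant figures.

27.7 mg/L

Below outfall 1: Q → 1.360 m³/s, C = (1.160·0 + 0.2000·184.0)/1.360 = 27.06 mg/L.
Below outfall 2: Q → 1.530 m³/s, C = (1.360·27.06 + 0.1700·32.80)/1.530 = 27.70 mg/L.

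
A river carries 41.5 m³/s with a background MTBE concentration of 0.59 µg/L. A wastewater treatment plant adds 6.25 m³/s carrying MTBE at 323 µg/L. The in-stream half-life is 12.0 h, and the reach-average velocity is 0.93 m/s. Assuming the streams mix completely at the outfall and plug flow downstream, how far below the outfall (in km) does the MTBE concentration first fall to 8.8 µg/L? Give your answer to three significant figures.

91.7 km

Mass balance: C = (41.50·0.5900 + 6.250·323.0) / 47.75 = 2043/47.75 = 42.79 µg/L.
Half-life 12.0 h → k = ln 2 / 12.0 = 0.05776 h⁻¹ = 1.386 d⁻¹.
Set 42.79·exp(−k·t) = 8.8 → t = ln(42.79/8.8)/k = 98570 s = 27.38 h.
Distance = v·t = 0.93·98570 = 91670 m = 91.67 km.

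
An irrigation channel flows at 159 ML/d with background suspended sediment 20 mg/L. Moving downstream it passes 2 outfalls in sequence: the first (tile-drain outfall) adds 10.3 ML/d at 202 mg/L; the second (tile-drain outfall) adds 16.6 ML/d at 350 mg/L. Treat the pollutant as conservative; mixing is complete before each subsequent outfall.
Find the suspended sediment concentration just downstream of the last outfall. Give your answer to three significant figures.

Below outfall 1: Q → 169.3 ML/d, C = (159.0·20.00 + 10.30·202.0)/169.3 = 31.07 mg/L.
Below outfall 2: Q → 185.9 ML/d, C = (169.3·31.07 + 16.60·350.0)/185.9 = 59.55 mg/L.

59.6 mg/L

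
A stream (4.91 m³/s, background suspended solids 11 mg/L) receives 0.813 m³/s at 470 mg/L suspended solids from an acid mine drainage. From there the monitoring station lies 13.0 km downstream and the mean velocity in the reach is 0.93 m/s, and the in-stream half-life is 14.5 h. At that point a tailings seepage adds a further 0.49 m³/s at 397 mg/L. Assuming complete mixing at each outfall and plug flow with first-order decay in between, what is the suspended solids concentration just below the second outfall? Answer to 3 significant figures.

Flow-weighted average: C = (4.910·11.00 + 0.8130·470.0) / 5.723 = 436.1/5.723 = 76.20 mg/L; combined flow 5.723 m³/s.
Travel time t = 13.0·1000 / 0.93 = 13980 s = 3.883 h.
Half-life 14.5 h → k = ln 2 / 14.5 = 0.04780 h⁻¹ = 1.147 d⁻¹.
After decay, C = 76.20 × e^(−kt) = 76.20 × 0.8306 = 63.30 mg/L.
At the second outfall, C = (5.723·63.30 + 0.4900·397.0) / (5.723 + 0.4900) = 89.61 mg/L.

89.6 mg/L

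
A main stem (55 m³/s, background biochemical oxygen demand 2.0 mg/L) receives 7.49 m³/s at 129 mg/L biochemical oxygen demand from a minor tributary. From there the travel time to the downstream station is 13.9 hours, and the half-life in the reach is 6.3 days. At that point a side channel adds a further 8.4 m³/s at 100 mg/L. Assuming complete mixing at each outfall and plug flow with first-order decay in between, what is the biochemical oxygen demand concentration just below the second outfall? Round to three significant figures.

Conservation of mass: C = (55.00·2.000 + 7.490·129.0) / 62.49 = 1076/62.49 = 17.22 mg/L; combined flow 62.49 m³/s.
Half-life 6.3 d → k = ln 2 / 6.3 = 0.1100 d⁻¹.
First-order decay: C = 17.22·exp(−k·t) = 17.22·0.9383 = 16.16 mg/L.
Second outfall: C = (62.49·16.16 + 8.400·100.0)/70.89 = 26.09 mg/L.

26.1 mg/L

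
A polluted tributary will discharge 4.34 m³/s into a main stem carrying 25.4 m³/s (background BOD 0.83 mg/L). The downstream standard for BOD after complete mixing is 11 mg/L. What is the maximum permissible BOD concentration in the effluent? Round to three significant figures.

70.5 mg/L

At the limit, (Qr·Cr + Qe·Cₑ)/(Qr + Qe) = 11:
Cₑ = (29.74·11 − 25.40·0.8300) / 4.340 = 70.52 mg/L.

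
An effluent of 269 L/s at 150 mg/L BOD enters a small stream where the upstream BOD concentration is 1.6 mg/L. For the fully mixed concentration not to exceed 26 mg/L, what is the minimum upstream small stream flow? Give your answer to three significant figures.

Set C_mix = 26: (Q·1.600 + 269.0·150.0) / (Q + 269.0) = 26
→ Q = 269.0·(150.0 − 26)/(26 − 1.600) = 1367 L/s.

1370 L/s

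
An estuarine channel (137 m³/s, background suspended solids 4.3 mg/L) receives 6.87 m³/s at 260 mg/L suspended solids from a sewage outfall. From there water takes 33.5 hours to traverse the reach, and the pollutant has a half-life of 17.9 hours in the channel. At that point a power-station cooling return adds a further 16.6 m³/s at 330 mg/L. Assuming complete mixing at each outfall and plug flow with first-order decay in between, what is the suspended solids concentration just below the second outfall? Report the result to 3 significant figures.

Mass balance: C = (137.0·4.300 + 6.870·260.0) / 143.9 = 2375/143.9 = 16.51 mg/L; combined flow 143.9 m³/s.
Half-life 17.9 h → k = ln 2 / 17.9 = 0.03872 h⁻¹ = 0.9294 d⁻¹.
First-order decay: C = 16.51·exp(−k·t) = 16.51·0.2733 = 4.512 mg/L.
At the second outfall, C = (143.9·4.512 + 16.60·330.0) / (143.9 + 16.60) = 38.18 mg/L.

38.2 mg/L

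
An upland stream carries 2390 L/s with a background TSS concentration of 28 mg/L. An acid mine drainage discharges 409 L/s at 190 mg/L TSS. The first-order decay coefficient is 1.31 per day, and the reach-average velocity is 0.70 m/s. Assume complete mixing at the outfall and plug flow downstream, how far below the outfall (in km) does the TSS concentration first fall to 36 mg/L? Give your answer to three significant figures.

16.7 km

After mixing, C = (2390·28.00 + 409.0·190.0) / 2799 = 144600/2799 = 51.67 mg/L.
Set 51.67·exp(−k·t) = 36 → t = ln(51.67/36)/k = 23840 s = 6.621 h.
Distance = v·t = 0.70·23840 = 16680 m = 16.68 km.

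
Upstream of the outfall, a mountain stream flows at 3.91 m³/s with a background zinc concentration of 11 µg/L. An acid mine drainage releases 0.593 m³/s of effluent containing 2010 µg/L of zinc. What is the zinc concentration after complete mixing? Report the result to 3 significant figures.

After mixing, C = (3.910·11.00 + 0.5930·2010) / 4.503 = 1235/4.503 = 274.2 µg/L.

274 µg/L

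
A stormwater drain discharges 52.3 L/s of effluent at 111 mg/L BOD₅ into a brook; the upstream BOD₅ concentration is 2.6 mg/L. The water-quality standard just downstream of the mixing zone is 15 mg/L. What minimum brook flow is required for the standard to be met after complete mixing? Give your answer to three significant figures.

405 L/s

Set C_mix = 15: (Q·2.600 + 52.30·111.0) / (Q + 52.30) = 15
→ Q = 52.30·(111.0 − 15)/(15 − 2.600) = 404.9 L/s.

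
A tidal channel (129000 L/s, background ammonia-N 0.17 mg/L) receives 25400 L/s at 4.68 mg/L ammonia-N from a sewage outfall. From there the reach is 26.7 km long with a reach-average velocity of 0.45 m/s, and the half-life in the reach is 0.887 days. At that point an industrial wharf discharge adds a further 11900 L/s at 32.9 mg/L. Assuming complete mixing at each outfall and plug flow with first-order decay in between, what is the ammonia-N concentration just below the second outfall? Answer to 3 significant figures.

2.85 mg/L

After mixing, C = (129000·0.1700 + 25400·4.680) / 154400 = 140800/154400 = 0.9119 mg/L; combined flow 154400 L/s.
Travel time t = 26.7·1000 / 0.45 = 59330 s = 16.48 h.
Half-life 0.887 d → k = ln 2 / 0.887 = 0.7815 d⁻¹.
Applying C = C₀e^(−kt): 0.9119 × 0.5847 = 0.5332 mg/L.
At the second outfall, C = (154400·0.5332 + 11900·32.90) / (154400 + 11900) = 2.849 mg/L.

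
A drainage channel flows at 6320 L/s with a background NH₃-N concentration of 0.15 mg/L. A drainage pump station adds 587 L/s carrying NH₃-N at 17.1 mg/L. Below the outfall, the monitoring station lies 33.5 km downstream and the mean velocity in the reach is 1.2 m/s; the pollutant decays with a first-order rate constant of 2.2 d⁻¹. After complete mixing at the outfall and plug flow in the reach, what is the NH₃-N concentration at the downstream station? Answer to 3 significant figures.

0.781 mg/L

After mixing, C = (6320·0.1500 + 587.0·17.10) / 6907 = 10990/6907 = 1.591 mg/L.
Travel time t = 33.5·1000 / 1.2 = 27920 s = 7.755 h.
Applying C = C₀e^(−kt): 1.591 × 0.4912 = 0.7813 mg/L.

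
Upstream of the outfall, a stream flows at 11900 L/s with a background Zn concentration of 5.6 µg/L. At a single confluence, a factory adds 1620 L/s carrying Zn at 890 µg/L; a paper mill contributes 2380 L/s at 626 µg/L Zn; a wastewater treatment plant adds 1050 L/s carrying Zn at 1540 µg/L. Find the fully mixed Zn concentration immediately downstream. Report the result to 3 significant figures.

Mixed concentration C = ΣQC/ΣQ = (11900·5.600 + 1620·890.0 + 2380·626.0 + 1050·1540) / 16950 = 4615000/16950 = 272.3 µg/L.

272 µg/L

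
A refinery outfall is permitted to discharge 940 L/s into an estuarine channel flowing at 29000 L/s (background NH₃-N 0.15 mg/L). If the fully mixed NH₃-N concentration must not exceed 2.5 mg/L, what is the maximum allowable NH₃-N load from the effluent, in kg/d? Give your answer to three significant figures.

Mass balance at the limit: 29000·0.1500 + 940.0·Cₑ = 29940·2.5 → Cₑ = 75.00 mg/L.
940.0 L/s = 0.9400 m³/s. Load = 0.9400 m³/s × 75.00 g/m³ × 86 400 s/d = 6091 kg/d.

6090 kg/d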